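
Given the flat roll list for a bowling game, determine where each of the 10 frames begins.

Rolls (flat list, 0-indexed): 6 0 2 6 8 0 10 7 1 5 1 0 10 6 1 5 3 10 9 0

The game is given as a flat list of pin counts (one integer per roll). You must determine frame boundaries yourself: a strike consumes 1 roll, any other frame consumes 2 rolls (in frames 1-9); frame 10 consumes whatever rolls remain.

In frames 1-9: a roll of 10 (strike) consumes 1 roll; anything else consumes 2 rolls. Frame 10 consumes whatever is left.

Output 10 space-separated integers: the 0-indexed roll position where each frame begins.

Answer: 0 2 4 6 7 9 11 13 15 17

Derivation:
Frame 1 starts at roll index 0: rolls=6,0 (sum=6), consumes 2 rolls
Frame 2 starts at roll index 2: rolls=2,6 (sum=8), consumes 2 rolls
Frame 3 starts at roll index 4: rolls=8,0 (sum=8), consumes 2 rolls
Frame 4 starts at roll index 6: roll=10 (strike), consumes 1 roll
Frame 5 starts at roll index 7: rolls=7,1 (sum=8), consumes 2 rolls
Frame 6 starts at roll index 9: rolls=5,1 (sum=6), consumes 2 rolls
Frame 7 starts at roll index 11: rolls=0,10 (sum=10), consumes 2 rolls
Frame 8 starts at roll index 13: rolls=6,1 (sum=7), consumes 2 rolls
Frame 9 starts at roll index 15: rolls=5,3 (sum=8), consumes 2 rolls
Frame 10 starts at roll index 17: 3 remaining rolls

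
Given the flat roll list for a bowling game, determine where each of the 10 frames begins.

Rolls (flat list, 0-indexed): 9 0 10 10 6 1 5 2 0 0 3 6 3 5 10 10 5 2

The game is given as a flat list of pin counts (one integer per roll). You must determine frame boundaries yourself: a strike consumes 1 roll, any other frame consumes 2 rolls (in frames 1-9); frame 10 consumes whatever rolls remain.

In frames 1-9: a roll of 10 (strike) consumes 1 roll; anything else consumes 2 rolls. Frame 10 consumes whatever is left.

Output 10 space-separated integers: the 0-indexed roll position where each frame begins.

Frame 1 starts at roll index 0: rolls=9,0 (sum=9), consumes 2 rolls
Frame 2 starts at roll index 2: roll=10 (strike), consumes 1 roll
Frame 3 starts at roll index 3: roll=10 (strike), consumes 1 roll
Frame 4 starts at roll index 4: rolls=6,1 (sum=7), consumes 2 rolls
Frame 5 starts at roll index 6: rolls=5,2 (sum=7), consumes 2 rolls
Frame 6 starts at roll index 8: rolls=0,0 (sum=0), consumes 2 rolls
Frame 7 starts at roll index 10: rolls=3,6 (sum=9), consumes 2 rolls
Frame 8 starts at roll index 12: rolls=3,5 (sum=8), consumes 2 rolls
Frame 9 starts at roll index 14: roll=10 (strike), consumes 1 roll
Frame 10 starts at roll index 15: 3 remaining rolls

Answer: 0 2 3 4 6 8 10 12 14 15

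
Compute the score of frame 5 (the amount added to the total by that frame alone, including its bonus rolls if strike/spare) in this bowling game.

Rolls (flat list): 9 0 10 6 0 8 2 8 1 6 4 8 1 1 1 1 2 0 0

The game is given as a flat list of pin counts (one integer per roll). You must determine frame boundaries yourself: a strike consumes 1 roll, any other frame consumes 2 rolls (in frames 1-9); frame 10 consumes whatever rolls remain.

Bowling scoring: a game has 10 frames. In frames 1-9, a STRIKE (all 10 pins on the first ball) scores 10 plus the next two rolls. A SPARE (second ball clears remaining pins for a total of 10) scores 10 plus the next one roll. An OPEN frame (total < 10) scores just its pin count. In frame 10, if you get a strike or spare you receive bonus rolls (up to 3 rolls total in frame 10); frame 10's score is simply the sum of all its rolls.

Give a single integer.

Answer: 9

Derivation:
Frame 1: OPEN (9+0=9). Cumulative: 9
Frame 2: STRIKE. 10 + next two rolls (6+0) = 16. Cumulative: 25
Frame 3: OPEN (6+0=6). Cumulative: 31
Frame 4: SPARE (8+2=10). 10 + next roll (8) = 18. Cumulative: 49
Frame 5: OPEN (8+1=9). Cumulative: 58
Frame 6: SPARE (6+4=10). 10 + next roll (8) = 18. Cumulative: 76
Frame 7: OPEN (8+1=9). Cumulative: 85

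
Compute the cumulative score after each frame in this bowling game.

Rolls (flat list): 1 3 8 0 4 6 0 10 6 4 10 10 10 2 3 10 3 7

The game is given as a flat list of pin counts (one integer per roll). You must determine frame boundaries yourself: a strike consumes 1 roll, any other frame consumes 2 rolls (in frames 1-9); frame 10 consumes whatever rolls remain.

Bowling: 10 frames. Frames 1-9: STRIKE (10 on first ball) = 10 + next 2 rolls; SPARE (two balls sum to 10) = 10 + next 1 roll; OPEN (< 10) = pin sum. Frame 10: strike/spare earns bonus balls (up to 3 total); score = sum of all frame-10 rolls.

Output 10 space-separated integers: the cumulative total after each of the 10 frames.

Frame 1: OPEN (1+3=4). Cumulative: 4
Frame 2: OPEN (8+0=8). Cumulative: 12
Frame 3: SPARE (4+6=10). 10 + next roll (0) = 10. Cumulative: 22
Frame 4: SPARE (0+10=10). 10 + next roll (6) = 16. Cumulative: 38
Frame 5: SPARE (6+4=10). 10 + next roll (10) = 20. Cumulative: 58
Frame 6: STRIKE. 10 + next two rolls (10+10) = 30. Cumulative: 88
Frame 7: STRIKE. 10 + next two rolls (10+2) = 22. Cumulative: 110
Frame 8: STRIKE. 10 + next two rolls (2+3) = 15. Cumulative: 125
Frame 9: OPEN (2+3=5). Cumulative: 130
Frame 10: STRIKE. Sum of all frame-10 rolls (10+3+7) = 20. Cumulative: 150

Answer: 4 12 22 38 58 88 110 125 130 150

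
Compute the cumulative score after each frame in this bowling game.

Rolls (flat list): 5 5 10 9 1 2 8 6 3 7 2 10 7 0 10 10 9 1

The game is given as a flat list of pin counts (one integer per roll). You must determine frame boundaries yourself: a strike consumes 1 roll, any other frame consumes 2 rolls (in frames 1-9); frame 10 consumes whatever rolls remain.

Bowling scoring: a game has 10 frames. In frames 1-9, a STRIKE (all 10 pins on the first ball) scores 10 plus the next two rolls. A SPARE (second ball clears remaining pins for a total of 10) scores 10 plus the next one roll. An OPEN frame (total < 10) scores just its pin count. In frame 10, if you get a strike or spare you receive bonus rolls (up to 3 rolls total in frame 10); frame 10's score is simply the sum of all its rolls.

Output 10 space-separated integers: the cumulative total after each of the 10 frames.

Answer: 20 40 52 68 77 86 103 110 139 159

Derivation:
Frame 1: SPARE (5+5=10). 10 + next roll (10) = 20. Cumulative: 20
Frame 2: STRIKE. 10 + next two rolls (9+1) = 20. Cumulative: 40
Frame 3: SPARE (9+1=10). 10 + next roll (2) = 12. Cumulative: 52
Frame 4: SPARE (2+8=10). 10 + next roll (6) = 16. Cumulative: 68
Frame 5: OPEN (6+3=9). Cumulative: 77
Frame 6: OPEN (7+2=9). Cumulative: 86
Frame 7: STRIKE. 10 + next two rolls (7+0) = 17. Cumulative: 103
Frame 8: OPEN (7+0=7). Cumulative: 110
Frame 9: STRIKE. 10 + next two rolls (10+9) = 29. Cumulative: 139
Frame 10: STRIKE. Sum of all frame-10 rolls (10+9+1) = 20. Cumulative: 159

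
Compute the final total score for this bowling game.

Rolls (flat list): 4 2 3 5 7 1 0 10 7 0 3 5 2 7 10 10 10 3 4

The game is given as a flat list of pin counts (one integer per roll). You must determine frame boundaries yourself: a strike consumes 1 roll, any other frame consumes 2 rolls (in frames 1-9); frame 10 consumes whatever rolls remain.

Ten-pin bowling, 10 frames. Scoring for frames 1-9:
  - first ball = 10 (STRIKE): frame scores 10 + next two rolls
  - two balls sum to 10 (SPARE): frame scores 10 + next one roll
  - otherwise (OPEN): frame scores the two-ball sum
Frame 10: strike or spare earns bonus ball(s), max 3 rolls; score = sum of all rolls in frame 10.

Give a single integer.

Frame 1: OPEN (4+2=6). Cumulative: 6
Frame 2: OPEN (3+5=8). Cumulative: 14
Frame 3: OPEN (7+1=8). Cumulative: 22
Frame 4: SPARE (0+10=10). 10 + next roll (7) = 17. Cumulative: 39
Frame 5: OPEN (7+0=7). Cumulative: 46
Frame 6: OPEN (3+5=8). Cumulative: 54
Frame 7: OPEN (2+7=9). Cumulative: 63
Frame 8: STRIKE. 10 + next two rolls (10+10) = 30. Cumulative: 93
Frame 9: STRIKE. 10 + next two rolls (10+3) = 23. Cumulative: 116
Frame 10: STRIKE. Sum of all frame-10 rolls (10+3+4) = 17. Cumulative: 133

Answer: 133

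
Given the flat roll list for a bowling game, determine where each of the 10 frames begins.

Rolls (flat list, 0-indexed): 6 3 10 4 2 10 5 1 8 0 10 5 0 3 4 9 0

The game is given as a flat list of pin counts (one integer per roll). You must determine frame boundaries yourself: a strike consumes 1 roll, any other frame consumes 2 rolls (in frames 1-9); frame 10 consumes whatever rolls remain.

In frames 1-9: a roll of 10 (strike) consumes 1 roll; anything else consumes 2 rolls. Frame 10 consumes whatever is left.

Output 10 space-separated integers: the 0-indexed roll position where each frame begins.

Answer: 0 2 3 5 6 8 10 11 13 15

Derivation:
Frame 1 starts at roll index 0: rolls=6,3 (sum=9), consumes 2 rolls
Frame 2 starts at roll index 2: roll=10 (strike), consumes 1 roll
Frame 3 starts at roll index 3: rolls=4,2 (sum=6), consumes 2 rolls
Frame 4 starts at roll index 5: roll=10 (strike), consumes 1 roll
Frame 5 starts at roll index 6: rolls=5,1 (sum=6), consumes 2 rolls
Frame 6 starts at roll index 8: rolls=8,0 (sum=8), consumes 2 rolls
Frame 7 starts at roll index 10: roll=10 (strike), consumes 1 roll
Frame 8 starts at roll index 11: rolls=5,0 (sum=5), consumes 2 rolls
Frame 9 starts at roll index 13: rolls=3,4 (sum=7), consumes 2 rolls
Frame 10 starts at roll index 15: 2 remaining rolls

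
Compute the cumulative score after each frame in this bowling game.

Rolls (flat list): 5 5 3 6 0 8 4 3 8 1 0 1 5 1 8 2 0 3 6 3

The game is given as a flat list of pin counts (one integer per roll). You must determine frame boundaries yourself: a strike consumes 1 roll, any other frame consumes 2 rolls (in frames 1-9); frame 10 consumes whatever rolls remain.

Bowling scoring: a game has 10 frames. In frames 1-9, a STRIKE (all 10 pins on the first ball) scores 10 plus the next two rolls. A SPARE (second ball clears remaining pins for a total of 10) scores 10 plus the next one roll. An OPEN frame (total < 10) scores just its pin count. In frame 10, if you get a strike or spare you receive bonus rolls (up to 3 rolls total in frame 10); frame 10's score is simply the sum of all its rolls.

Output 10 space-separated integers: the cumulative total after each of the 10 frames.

Answer: 13 22 30 37 46 47 53 63 66 75

Derivation:
Frame 1: SPARE (5+5=10). 10 + next roll (3) = 13. Cumulative: 13
Frame 2: OPEN (3+6=9). Cumulative: 22
Frame 3: OPEN (0+8=8). Cumulative: 30
Frame 4: OPEN (4+3=7). Cumulative: 37
Frame 5: OPEN (8+1=9). Cumulative: 46
Frame 6: OPEN (0+1=1). Cumulative: 47
Frame 7: OPEN (5+1=6). Cumulative: 53
Frame 8: SPARE (8+2=10). 10 + next roll (0) = 10. Cumulative: 63
Frame 9: OPEN (0+3=3). Cumulative: 66
Frame 10: OPEN. Sum of all frame-10 rolls (6+3) = 9. Cumulative: 75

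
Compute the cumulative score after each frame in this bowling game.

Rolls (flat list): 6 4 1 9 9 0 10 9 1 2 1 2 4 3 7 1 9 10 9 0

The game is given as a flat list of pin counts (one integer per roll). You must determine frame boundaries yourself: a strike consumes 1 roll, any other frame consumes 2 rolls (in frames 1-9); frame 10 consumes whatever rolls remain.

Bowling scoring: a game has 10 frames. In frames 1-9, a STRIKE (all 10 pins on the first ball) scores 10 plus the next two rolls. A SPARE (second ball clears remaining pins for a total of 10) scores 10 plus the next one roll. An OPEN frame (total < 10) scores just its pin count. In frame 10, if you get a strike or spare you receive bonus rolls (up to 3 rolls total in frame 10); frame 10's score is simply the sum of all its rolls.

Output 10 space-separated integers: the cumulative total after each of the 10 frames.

Frame 1: SPARE (6+4=10). 10 + next roll (1) = 11. Cumulative: 11
Frame 2: SPARE (1+9=10). 10 + next roll (9) = 19. Cumulative: 30
Frame 3: OPEN (9+0=9). Cumulative: 39
Frame 4: STRIKE. 10 + next two rolls (9+1) = 20. Cumulative: 59
Frame 5: SPARE (9+1=10). 10 + next roll (2) = 12. Cumulative: 71
Frame 6: OPEN (2+1=3). Cumulative: 74
Frame 7: OPEN (2+4=6). Cumulative: 80
Frame 8: SPARE (3+7=10). 10 + next roll (1) = 11. Cumulative: 91
Frame 9: SPARE (1+9=10). 10 + next roll (10) = 20. Cumulative: 111
Frame 10: STRIKE. Sum of all frame-10 rolls (10+9+0) = 19. Cumulative: 130

Answer: 11 30 39 59 71 74 80 91 111 130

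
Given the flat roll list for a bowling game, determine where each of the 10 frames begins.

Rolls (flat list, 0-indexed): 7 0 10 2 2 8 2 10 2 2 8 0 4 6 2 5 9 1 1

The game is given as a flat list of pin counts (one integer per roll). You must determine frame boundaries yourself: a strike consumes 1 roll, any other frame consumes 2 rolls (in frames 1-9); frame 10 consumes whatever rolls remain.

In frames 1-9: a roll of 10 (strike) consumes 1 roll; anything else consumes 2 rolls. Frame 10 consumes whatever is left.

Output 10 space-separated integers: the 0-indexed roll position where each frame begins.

Answer: 0 2 3 5 7 8 10 12 14 16

Derivation:
Frame 1 starts at roll index 0: rolls=7,0 (sum=7), consumes 2 rolls
Frame 2 starts at roll index 2: roll=10 (strike), consumes 1 roll
Frame 3 starts at roll index 3: rolls=2,2 (sum=4), consumes 2 rolls
Frame 4 starts at roll index 5: rolls=8,2 (sum=10), consumes 2 rolls
Frame 5 starts at roll index 7: roll=10 (strike), consumes 1 roll
Frame 6 starts at roll index 8: rolls=2,2 (sum=4), consumes 2 rolls
Frame 7 starts at roll index 10: rolls=8,0 (sum=8), consumes 2 rolls
Frame 8 starts at roll index 12: rolls=4,6 (sum=10), consumes 2 rolls
Frame 9 starts at roll index 14: rolls=2,5 (sum=7), consumes 2 rolls
Frame 10 starts at roll index 16: 3 remaining rolls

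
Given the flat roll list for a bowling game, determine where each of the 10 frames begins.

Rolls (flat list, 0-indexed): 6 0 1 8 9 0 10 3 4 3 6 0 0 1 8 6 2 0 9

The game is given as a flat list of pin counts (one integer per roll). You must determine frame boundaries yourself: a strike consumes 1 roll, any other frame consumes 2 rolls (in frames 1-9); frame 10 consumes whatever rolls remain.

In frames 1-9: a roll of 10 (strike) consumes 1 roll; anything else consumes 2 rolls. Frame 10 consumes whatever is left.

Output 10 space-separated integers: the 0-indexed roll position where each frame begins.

Frame 1 starts at roll index 0: rolls=6,0 (sum=6), consumes 2 rolls
Frame 2 starts at roll index 2: rolls=1,8 (sum=9), consumes 2 rolls
Frame 3 starts at roll index 4: rolls=9,0 (sum=9), consumes 2 rolls
Frame 4 starts at roll index 6: roll=10 (strike), consumes 1 roll
Frame 5 starts at roll index 7: rolls=3,4 (sum=7), consumes 2 rolls
Frame 6 starts at roll index 9: rolls=3,6 (sum=9), consumes 2 rolls
Frame 7 starts at roll index 11: rolls=0,0 (sum=0), consumes 2 rolls
Frame 8 starts at roll index 13: rolls=1,8 (sum=9), consumes 2 rolls
Frame 9 starts at roll index 15: rolls=6,2 (sum=8), consumes 2 rolls
Frame 10 starts at roll index 17: 2 remaining rolls

Answer: 0 2 4 6 7 9 11 13 15 17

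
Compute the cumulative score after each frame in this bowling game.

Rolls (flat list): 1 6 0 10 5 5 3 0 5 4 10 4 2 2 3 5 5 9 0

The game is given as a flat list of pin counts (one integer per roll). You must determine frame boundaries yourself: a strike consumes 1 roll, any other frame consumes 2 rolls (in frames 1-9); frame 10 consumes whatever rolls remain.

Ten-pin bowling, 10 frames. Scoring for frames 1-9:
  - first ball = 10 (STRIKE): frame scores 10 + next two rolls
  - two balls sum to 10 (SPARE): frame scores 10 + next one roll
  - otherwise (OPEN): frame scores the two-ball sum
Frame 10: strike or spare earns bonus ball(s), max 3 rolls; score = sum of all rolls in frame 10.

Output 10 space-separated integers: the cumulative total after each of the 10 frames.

Answer: 7 22 35 38 47 63 69 74 93 102

Derivation:
Frame 1: OPEN (1+6=7). Cumulative: 7
Frame 2: SPARE (0+10=10). 10 + next roll (5) = 15. Cumulative: 22
Frame 3: SPARE (5+5=10). 10 + next roll (3) = 13. Cumulative: 35
Frame 4: OPEN (3+0=3). Cumulative: 38
Frame 5: OPEN (5+4=9). Cumulative: 47
Frame 6: STRIKE. 10 + next two rolls (4+2) = 16. Cumulative: 63
Frame 7: OPEN (4+2=6). Cumulative: 69
Frame 8: OPEN (2+3=5). Cumulative: 74
Frame 9: SPARE (5+5=10). 10 + next roll (9) = 19. Cumulative: 93
Frame 10: OPEN. Sum of all frame-10 rolls (9+0) = 9. Cumulative: 102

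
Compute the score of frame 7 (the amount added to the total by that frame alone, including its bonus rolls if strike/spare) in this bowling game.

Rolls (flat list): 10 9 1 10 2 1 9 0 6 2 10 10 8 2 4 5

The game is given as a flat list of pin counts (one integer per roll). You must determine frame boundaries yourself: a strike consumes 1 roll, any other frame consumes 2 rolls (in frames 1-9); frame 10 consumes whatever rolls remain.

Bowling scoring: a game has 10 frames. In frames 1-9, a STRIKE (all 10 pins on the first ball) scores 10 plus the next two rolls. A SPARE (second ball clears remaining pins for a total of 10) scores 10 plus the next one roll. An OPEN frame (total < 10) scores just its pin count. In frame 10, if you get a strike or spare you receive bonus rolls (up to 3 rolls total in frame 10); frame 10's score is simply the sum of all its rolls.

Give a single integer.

Frame 1: STRIKE. 10 + next two rolls (9+1) = 20. Cumulative: 20
Frame 2: SPARE (9+1=10). 10 + next roll (10) = 20. Cumulative: 40
Frame 3: STRIKE. 10 + next two rolls (2+1) = 13. Cumulative: 53
Frame 4: OPEN (2+1=3). Cumulative: 56
Frame 5: OPEN (9+0=9). Cumulative: 65
Frame 6: OPEN (6+2=8). Cumulative: 73
Frame 7: STRIKE. 10 + next two rolls (10+8) = 28. Cumulative: 101
Frame 8: STRIKE. 10 + next two rolls (8+2) = 20. Cumulative: 121
Frame 9: SPARE (8+2=10). 10 + next roll (4) = 14. Cumulative: 135

Answer: 28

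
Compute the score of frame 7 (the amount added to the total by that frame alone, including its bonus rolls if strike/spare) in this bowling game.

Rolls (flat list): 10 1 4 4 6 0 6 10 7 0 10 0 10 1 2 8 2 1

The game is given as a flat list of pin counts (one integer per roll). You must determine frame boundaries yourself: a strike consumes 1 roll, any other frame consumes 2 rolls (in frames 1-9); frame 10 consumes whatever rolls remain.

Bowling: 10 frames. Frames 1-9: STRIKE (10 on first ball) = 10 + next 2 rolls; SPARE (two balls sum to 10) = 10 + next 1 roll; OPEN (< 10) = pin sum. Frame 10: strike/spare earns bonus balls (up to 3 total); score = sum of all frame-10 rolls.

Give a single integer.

Answer: 20

Derivation:
Frame 1: STRIKE. 10 + next two rolls (1+4) = 15. Cumulative: 15
Frame 2: OPEN (1+4=5). Cumulative: 20
Frame 3: SPARE (4+6=10). 10 + next roll (0) = 10. Cumulative: 30
Frame 4: OPEN (0+6=6). Cumulative: 36
Frame 5: STRIKE. 10 + next two rolls (7+0) = 17. Cumulative: 53
Frame 6: OPEN (7+0=7). Cumulative: 60
Frame 7: STRIKE. 10 + next two rolls (0+10) = 20. Cumulative: 80
Frame 8: SPARE (0+10=10). 10 + next roll (1) = 11. Cumulative: 91
Frame 9: OPEN (1+2=3). Cumulative: 94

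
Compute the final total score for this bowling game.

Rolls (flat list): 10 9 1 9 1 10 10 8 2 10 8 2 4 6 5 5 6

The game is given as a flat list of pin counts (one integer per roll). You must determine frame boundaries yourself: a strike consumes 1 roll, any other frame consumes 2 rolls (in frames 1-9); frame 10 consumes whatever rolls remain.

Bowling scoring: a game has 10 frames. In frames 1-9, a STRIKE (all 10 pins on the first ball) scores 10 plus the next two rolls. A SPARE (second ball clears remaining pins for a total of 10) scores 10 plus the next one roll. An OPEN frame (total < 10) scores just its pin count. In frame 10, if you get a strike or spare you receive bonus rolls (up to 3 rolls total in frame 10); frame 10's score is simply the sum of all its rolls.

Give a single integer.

Frame 1: STRIKE. 10 + next two rolls (9+1) = 20. Cumulative: 20
Frame 2: SPARE (9+1=10). 10 + next roll (9) = 19. Cumulative: 39
Frame 3: SPARE (9+1=10). 10 + next roll (10) = 20. Cumulative: 59
Frame 4: STRIKE. 10 + next two rolls (10+8) = 28. Cumulative: 87
Frame 5: STRIKE. 10 + next two rolls (8+2) = 20. Cumulative: 107
Frame 6: SPARE (8+2=10). 10 + next roll (10) = 20. Cumulative: 127
Frame 7: STRIKE. 10 + next two rolls (8+2) = 20. Cumulative: 147
Frame 8: SPARE (8+2=10). 10 + next roll (4) = 14. Cumulative: 161
Frame 9: SPARE (4+6=10). 10 + next roll (5) = 15. Cumulative: 176
Frame 10: SPARE. Sum of all frame-10 rolls (5+5+6) = 16. Cumulative: 192

Answer: 192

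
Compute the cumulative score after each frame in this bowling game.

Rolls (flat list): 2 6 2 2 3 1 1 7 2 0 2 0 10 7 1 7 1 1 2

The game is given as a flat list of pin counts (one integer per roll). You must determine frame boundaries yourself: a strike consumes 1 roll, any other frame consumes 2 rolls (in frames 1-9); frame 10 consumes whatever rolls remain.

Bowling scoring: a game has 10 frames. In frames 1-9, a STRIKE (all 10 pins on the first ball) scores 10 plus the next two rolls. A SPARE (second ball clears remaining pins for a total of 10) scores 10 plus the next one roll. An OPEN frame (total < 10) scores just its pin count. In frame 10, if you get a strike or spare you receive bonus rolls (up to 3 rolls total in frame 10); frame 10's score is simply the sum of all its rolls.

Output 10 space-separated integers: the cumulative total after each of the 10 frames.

Answer: 8 12 16 24 26 28 46 54 62 65

Derivation:
Frame 1: OPEN (2+6=8). Cumulative: 8
Frame 2: OPEN (2+2=4). Cumulative: 12
Frame 3: OPEN (3+1=4). Cumulative: 16
Frame 4: OPEN (1+7=8). Cumulative: 24
Frame 5: OPEN (2+0=2). Cumulative: 26
Frame 6: OPEN (2+0=2). Cumulative: 28
Frame 7: STRIKE. 10 + next two rolls (7+1) = 18. Cumulative: 46
Frame 8: OPEN (7+1=8). Cumulative: 54
Frame 9: OPEN (7+1=8). Cumulative: 62
Frame 10: OPEN. Sum of all frame-10 rolls (1+2) = 3. Cumulative: 65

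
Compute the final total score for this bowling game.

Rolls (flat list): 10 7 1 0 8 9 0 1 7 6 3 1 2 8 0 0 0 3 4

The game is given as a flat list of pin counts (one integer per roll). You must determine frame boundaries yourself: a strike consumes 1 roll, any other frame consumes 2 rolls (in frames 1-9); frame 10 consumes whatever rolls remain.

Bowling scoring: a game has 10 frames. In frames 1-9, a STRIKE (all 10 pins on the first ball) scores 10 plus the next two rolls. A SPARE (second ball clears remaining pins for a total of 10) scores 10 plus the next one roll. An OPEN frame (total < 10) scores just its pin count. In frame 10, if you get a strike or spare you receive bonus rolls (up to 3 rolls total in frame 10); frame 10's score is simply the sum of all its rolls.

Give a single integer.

Frame 1: STRIKE. 10 + next two rolls (7+1) = 18. Cumulative: 18
Frame 2: OPEN (7+1=8). Cumulative: 26
Frame 3: OPEN (0+8=8). Cumulative: 34
Frame 4: OPEN (9+0=9). Cumulative: 43
Frame 5: OPEN (1+7=8). Cumulative: 51
Frame 6: OPEN (6+3=9). Cumulative: 60
Frame 7: OPEN (1+2=3). Cumulative: 63
Frame 8: OPEN (8+0=8). Cumulative: 71
Frame 9: OPEN (0+0=0). Cumulative: 71
Frame 10: OPEN. Sum of all frame-10 rolls (3+4) = 7. Cumulative: 78

Answer: 78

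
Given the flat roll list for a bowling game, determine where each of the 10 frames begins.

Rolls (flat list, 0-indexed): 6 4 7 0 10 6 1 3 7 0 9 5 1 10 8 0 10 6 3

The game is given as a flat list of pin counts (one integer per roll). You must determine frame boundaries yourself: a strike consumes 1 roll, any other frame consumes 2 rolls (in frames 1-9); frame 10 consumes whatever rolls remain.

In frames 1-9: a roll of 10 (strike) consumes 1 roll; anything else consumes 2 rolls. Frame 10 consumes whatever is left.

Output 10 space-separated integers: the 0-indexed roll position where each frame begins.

Frame 1 starts at roll index 0: rolls=6,4 (sum=10), consumes 2 rolls
Frame 2 starts at roll index 2: rolls=7,0 (sum=7), consumes 2 rolls
Frame 3 starts at roll index 4: roll=10 (strike), consumes 1 roll
Frame 4 starts at roll index 5: rolls=6,1 (sum=7), consumes 2 rolls
Frame 5 starts at roll index 7: rolls=3,7 (sum=10), consumes 2 rolls
Frame 6 starts at roll index 9: rolls=0,9 (sum=9), consumes 2 rolls
Frame 7 starts at roll index 11: rolls=5,1 (sum=6), consumes 2 rolls
Frame 8 starts at roll index 13: roll=10 (strike), consumes 1 roll
Frame 9 starts at roll index 14: rolls=8,0 (sum=8), consumes 2 rolls
Frame 10 starts at roll index 16: 3 remaining rolls

Answer: 0 2 4 5 7 9 11 13 14 16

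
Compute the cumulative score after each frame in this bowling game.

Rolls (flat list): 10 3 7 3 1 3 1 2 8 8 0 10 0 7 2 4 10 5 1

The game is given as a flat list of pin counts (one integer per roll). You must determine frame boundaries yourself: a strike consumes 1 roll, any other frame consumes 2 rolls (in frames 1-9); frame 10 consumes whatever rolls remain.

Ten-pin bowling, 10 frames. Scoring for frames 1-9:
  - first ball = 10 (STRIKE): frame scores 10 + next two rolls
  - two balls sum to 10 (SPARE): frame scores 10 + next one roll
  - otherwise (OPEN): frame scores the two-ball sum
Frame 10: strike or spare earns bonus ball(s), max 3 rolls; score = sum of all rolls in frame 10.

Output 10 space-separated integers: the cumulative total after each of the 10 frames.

Frame 1: STRIKE. 10 + next two rolls (3+7) = 20. Cumulative: 20
Frame 2: SPARE (3+7=10). 10 + next roll (3) = 13. Cumulative: 33
Frame 3: OPEN (3+1=4). Cumulative: 37
Frame 4: OPEN (3+1=4). Cumulative: 41
Frame 5: SPARE (2+8=10). 10 + next roll (8) = 18. Cumulative: 59
Frame 6: OPEN (8+0=8). Cumulative: 67
Frame 7: STRIKE. 10 + next two rolls (0+7) = 17. Cumulative: 84
Frame 8: OPEN (0+7=7). Cumulative: 91
Frame 9: OPEN (2+4=6). Cumulative: 97
Frame 10: STRIKE. Sum of all frame-10 rolls (10+5+1) = 16. Cumulative: 113

Answer: 20 33 37 41 59 67 84 91 97 113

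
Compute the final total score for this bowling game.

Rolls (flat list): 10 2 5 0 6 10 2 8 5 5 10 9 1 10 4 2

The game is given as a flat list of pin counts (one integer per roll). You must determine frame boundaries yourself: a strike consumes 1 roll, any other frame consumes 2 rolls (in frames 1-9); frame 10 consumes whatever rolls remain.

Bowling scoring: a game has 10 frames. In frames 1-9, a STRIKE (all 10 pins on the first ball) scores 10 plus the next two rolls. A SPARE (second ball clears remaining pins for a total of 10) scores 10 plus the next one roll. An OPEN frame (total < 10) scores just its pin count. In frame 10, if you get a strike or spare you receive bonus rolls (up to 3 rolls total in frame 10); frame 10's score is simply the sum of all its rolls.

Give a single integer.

Frame 1: STRIKE. 10 + next two rolls (2+5) = 17. Cumulative: 17
Frame 2: OPEN (2+5=7). Cumulative: 24
Frame 3: OPEN (0+6=6). Cumulative: 30
Frame 4: STRIKE. 10 + next two rolls (2+8) = 20. Cumulative: 50
Frame 5: SPARE (2+8=10). 10 + next roll (5) = 15. Cumulative: 65
Frame 6: SPARE (5+5=10). 10 + next roll (10) = 20. Cumulative: 85
Frame 7: STRIKE. 10 + next two rolls (9+1) = 20. Cumulative: 105
Frame 8: SPARE (9+1=10). 10 + next roll (10) = 20. Cumulative: 125
Frame 9: STRIKE. 10 + next two rolls (4+2) = 16. Cumulative: 141
Frame 10: OPEN. Sum of all frame-10 rolls (4+2) = 6. Cumulative: 147

Answer: 147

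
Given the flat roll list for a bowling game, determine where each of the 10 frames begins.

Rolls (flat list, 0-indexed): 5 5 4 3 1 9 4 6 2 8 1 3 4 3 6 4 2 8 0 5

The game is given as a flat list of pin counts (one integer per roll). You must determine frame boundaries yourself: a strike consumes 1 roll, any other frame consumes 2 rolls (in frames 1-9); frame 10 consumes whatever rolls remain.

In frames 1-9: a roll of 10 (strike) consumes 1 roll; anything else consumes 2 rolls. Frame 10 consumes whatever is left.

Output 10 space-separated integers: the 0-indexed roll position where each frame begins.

Answer: 0 2 4 6 8 10 12 14 16 18

Derivation:
Frame 1 starts at roll index 0: rolls=5,5 (sum=10), consumes 2 rolls
Frame 2 starts at roll index 2: rolls=4,3 (sum=7), consumes 2 rolls
Frame 3 starts at roll index 4: rolls=1,9 (sum=10), consumes 2 rolls
Frame 4 starts at roll index 6: rolls=4,6 (sum=10), consumes 2 rolls
Frame 5 starts at roll index 8: rolls=2,8 (sum=10), consumes 2 rolls
Frame 6 starts at roll index 10: rolls=1,3 (sum=4), consumes 2 rolls
Frame 7 starts at roll index 12: rolls=4,3 (sum=7), consumes 2 rolls
Frame 8 starts at roll index 14: rolls=6,4 (sum=10), consumes 2 rolls
Frame 9 starts at roll index 16: rolls=2,8 (sum=10), consumes 2 rolls
Frame 10 starts at roll index 18: 2 remaining rolls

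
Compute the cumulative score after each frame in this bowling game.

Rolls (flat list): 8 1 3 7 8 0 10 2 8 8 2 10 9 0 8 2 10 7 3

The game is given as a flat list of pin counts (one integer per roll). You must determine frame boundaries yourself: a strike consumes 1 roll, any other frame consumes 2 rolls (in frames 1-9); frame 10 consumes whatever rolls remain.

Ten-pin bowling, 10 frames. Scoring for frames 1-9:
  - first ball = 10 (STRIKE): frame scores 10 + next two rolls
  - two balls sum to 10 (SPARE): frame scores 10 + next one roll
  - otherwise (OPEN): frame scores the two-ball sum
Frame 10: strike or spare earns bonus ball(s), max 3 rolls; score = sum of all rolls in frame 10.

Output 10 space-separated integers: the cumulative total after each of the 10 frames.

Answer: 9 27 35 55 73 93 112 121 141 161

Derivation:
Frame 1: OPEN (8+1=9). Cumulative: 9
Frame 2: SPARE (3+7=10). 10 + next roll (8) = 18. Cumulative: 27
Frame 3: OPEN (8+0=8). Cumulative: 35
Frame 4: STRIKE. 10 + next two rolls (2+8) = 20. Cumulative: 55
Frame 5: SPARE (2+8=10). 10 + next roll (8) = 18. Cumulative: 73
Frame 6: SPARE (8+2=10). 10 + next roll (10) = 20. Cumulative: 93
Frame 7: STRIKE. 10 + next two rolls (9+0) = 19. Cumulative: 112
Frame 8: OPEN (9+0=9). Cumulative: 121
Frame 9: SPARE (8+2=10). 10 + next roll (10) = 20. Cumulative: 141
Frame 10: STRIKE. Sum of all frame-10 rolls (10+7+3) = 20. Cumulative: 161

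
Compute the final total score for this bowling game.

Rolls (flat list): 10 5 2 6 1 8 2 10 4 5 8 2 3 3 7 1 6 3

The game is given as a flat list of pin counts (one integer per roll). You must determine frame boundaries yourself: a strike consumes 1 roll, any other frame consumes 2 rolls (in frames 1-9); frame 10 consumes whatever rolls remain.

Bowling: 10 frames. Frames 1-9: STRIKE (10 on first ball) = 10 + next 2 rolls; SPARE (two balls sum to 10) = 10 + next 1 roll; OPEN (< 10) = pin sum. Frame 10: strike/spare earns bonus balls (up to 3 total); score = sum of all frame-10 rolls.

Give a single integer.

Frame 1: STRIKE. 10 + next two rolls (5+2) = 17. Cumulative: 17
Frame 2: OPEN (5+2=7). Cumulative: 24
Frame 3: OPEN (6+1=7). Cumulative: 31
Frame 4: SPARE (8+2=10). 10 + next roll (10) = 20. Cumulative: 51
Frame 5: STRIKE. 10 + next two rolls (4+5) = 19. Cumulative: 70
Frame 6: OPEN (4+5=9). Cumulative: 79
Frame 7: SPARE (8+2=10). 10 + next roll (3) = 13. Cumulative: 92
Frame 8: OPEN (3+3=6). Cumulative: 98
Frame 9: OPEN (7+1=8). Cumulative: 106
Frame 10: OPEN. Sum of all frame-10 rolls (6+3) = 9. Cumulative: 115

Answer: 115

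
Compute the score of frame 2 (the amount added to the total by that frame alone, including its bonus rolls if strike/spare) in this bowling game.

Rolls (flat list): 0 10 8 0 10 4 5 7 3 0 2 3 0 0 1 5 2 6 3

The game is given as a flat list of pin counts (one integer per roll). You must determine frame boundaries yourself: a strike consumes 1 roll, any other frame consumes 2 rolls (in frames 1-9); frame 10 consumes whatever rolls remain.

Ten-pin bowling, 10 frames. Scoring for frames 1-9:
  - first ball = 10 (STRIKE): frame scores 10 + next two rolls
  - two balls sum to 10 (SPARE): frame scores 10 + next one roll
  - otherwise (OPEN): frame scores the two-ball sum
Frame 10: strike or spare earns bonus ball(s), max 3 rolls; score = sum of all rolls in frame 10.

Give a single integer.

Frame 1: SPARE (0+10=10). 10 + next roll (8) = 18. Cumulative: 18
Frame 2: OPEN (8+0=8). Cumulative: 26
Frame 3: STRIKE. 10 + next two rolls (4+5) = 19. Cumulative: 45
Frame 4: OPEN (4+5=9). Cumulative: 54

Answer: 8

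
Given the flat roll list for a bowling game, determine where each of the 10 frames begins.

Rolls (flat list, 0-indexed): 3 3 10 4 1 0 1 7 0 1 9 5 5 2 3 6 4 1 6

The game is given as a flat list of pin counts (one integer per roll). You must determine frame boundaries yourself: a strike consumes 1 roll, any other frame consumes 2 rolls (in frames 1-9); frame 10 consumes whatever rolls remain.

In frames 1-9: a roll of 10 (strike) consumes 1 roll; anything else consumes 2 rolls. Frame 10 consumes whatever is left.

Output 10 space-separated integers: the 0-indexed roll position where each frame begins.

Frame 1 starts at roll index 0: rolls=3,3 (sum=6), consumes 2 rolls
Frame 2 starts at roll index 2: roll=10 (strike), consumes 1 roll
Frame 3 starts at roll index 3: rolls=4,1 (sum=5), consumes 2 rolls
Frame 4 starts at roll index 5: rolls=0,1 (sum=1), consumes 2 rolls
Frame 5 starts at roll index 7: rolls=7,0 (sum=7), consumes 2 rolls
Frame 6 starts at roll index 9: rolls=1,9 (sum=10), consumes 2 rolls
Frame 7 starts at roll index 11: rolls=5,5 (sum=10), consumes 2 rolls
Frame 8 starts at roll index 13: rolls=2,3 (sum=5), consumes 2 rolls
Frame 9 starts at roll index 15: rolls=6,4 (sum=10), consumes 2 rolls
Frame 10 starts at roll index 17: 2 remaining rolls

Answer: 0 2 3 5 7 9 11 13 15 17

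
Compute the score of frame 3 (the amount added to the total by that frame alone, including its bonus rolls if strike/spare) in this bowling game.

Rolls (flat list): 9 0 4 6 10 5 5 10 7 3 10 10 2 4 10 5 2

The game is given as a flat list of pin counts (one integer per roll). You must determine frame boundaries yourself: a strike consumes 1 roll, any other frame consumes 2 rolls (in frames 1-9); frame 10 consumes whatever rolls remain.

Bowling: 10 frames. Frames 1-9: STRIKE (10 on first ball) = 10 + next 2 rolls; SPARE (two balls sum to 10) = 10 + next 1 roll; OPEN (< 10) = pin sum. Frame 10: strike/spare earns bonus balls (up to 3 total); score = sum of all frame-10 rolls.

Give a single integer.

Frame 1: OPEN (9+0=9). Cumulative: 9
Frame 2: SPARE (4+6=10). 10 + next roll (10) = 20. Cumulative: 29
Frame 3: STRIKE. 10 + next two rolls (5+5) = 20. Cumulative: 49
Frame 4: SPARE (5+5=10). 10 + next roll (10) = 20. Cumulative: 69
Frame 5: STRIKE. 10 + next two rolls (7+3) = 20. Cumulative: 89

Answer: 20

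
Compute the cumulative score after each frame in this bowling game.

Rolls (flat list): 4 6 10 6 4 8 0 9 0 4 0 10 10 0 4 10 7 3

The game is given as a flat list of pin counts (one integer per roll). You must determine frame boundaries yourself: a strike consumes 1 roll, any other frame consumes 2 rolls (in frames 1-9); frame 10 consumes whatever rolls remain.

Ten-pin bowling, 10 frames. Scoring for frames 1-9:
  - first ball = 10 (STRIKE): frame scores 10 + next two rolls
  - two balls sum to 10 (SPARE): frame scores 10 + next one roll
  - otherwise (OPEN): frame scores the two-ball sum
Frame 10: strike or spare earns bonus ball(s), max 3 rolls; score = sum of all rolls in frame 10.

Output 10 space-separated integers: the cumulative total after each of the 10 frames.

Answer: 20 40 58 66 75 79 99 113 117 137

Derivation:
Frame 1: SPARE (4+6=10). 10 + next roll (10) = 20. Cumulative: 20
Frame 2: STRIKE. 10 + next two rolls (6+4) = 20. Cumulative: 40
Frame 3: SPARE (6+4=10). 10 + next roll (8) = 18. Cumulative: 58
Frame 4: OPEN (8+0=8). Cumulative: 66
Frame 5: OPEN (9+0=9). Cumulative: 75
Frame 6: OPEN (4+0=4). Cumulative: 79
Frame 7: STRIKE. 10 + next two rolls (10+0) = 20. Cumulative: 99
Frame 8: STRIKE. 10 + next two rolls (0+4) = 14. Cumulative: 113
Frame 9: OPEN (0+4=4). Cumulative: 117
Frame 10: STRIKE. Sum of all frame-10 rolls (10+7+3) = 20. Cumulative: 137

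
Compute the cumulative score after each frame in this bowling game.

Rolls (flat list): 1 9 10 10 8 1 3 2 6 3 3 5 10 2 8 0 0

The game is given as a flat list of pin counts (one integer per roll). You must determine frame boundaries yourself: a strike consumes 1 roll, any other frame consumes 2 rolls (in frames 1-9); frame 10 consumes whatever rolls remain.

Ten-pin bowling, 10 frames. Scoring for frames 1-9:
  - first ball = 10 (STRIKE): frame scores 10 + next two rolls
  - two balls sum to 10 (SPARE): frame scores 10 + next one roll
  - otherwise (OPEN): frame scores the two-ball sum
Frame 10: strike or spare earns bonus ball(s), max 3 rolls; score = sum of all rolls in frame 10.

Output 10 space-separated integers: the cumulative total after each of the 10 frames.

Frame 1: SPARE (1+9=10). 10 + next roll (10) = 20. Cumulative: 20
Frame 2: STRIKE. 10 + next two rolls (10+8) = 28. Cumulative: 48
Frame 3: STRIKE. 10 + next two rolls (8+1) = 19. Cumulative: 67
Frame 4: OPEN (8+1=9). Cumulative: 76
Frame 5: OPEN (3+2=5). Cumulative: 81
Frame 6: OPEN (6+3=9). Cumulative: 90
Frame 7: OPEN (3+5=8). Cumulative: 98
Frame 8: STRIKE. 10 + next two rolls (2+8) = 20. Cumulative: 118
Frame 9: SPARE (2+8=10). 10 + next roll (0) = 10. Cumulative: 128
Frame 10: OPEN. Sum of all frame-10 rolls (0+0) = 0. Cumulative: 128

Answer: 20 48 67 76 81 90 98 118 128 128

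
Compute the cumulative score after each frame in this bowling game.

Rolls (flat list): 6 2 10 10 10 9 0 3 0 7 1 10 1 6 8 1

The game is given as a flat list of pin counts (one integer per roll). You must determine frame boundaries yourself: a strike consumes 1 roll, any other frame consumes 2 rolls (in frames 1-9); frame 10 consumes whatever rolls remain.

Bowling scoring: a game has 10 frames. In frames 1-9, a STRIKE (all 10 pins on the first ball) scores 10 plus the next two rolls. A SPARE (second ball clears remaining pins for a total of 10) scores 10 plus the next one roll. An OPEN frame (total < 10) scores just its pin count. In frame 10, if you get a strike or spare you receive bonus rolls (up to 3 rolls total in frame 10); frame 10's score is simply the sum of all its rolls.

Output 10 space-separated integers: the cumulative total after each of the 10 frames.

Answer: 8 38 67 86 95 98 106 123 130 139

Derivation:
Frame 1: OPEN (6+2=8). Cumulative: 8
Frame 2: STRIKE. 10 + next two rolls (10+10) = 30. Cumulative: 38
Frame 3: STRIKE. 10 + next two rolls (10+9) = 29. Cumulative: 67
Frame 4: STRIKE. 10 + next two rolls (9+0) = 19. Cumulative: 86
Frame 5: OPEN (9+0=9). Cumulative: 95
Frame 6: OPEN (3+0=3). Cumulative: 98
Frame 7: OPEN (7+1=8). Cumulative: 106
Frame 8: STRIKE. 10 + next two rolls (1+6) = 17. Cumulative: 123
Frame 9: OPEN (1+6=7). Cumulative: 130
Frame 10: OPEN. Sum of all frame-10 rolls (8+1) = 9. Cumulative: 139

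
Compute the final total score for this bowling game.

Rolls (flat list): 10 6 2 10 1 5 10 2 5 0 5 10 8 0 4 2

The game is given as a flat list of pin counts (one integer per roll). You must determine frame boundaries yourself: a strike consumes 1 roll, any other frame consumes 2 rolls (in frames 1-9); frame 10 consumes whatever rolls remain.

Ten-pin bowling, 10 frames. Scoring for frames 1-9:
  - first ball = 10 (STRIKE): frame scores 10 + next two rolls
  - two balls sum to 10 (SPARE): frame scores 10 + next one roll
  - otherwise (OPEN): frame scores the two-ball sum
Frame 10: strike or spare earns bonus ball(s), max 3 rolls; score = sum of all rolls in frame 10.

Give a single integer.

Answer: 109

Derivation:
Frame 1: STRIKE. 10 + next two rolls (6+2) = 18. Cumulative: 18
Frame 2: OPEN (6+2=8). Cumulative: 26
Frame 3: STRIKE. 10 + next two rolls (1+5) = 16. Cumulative: 42
Frame 4: OPEN (1+5=6). Cumulative: 48
Frame 5: STRIKE. 10 + next two rolls (2+5) = 17. Cumulative: 65
Frame 6: OPEN (2+5=7). Cumulative: 72
Frame 7: OPEN (0+5=5). Cumulative: 77
Frame 8: STRIKE. 10 + next two rolls (8+0) = 18. Cumulative: 95
Frame 9: OPEN (8+0=8). Cumulative: 103
Frame 10: OPEN. Sum of all frame-10 rolls (4+2) = 6. Cumulative: 109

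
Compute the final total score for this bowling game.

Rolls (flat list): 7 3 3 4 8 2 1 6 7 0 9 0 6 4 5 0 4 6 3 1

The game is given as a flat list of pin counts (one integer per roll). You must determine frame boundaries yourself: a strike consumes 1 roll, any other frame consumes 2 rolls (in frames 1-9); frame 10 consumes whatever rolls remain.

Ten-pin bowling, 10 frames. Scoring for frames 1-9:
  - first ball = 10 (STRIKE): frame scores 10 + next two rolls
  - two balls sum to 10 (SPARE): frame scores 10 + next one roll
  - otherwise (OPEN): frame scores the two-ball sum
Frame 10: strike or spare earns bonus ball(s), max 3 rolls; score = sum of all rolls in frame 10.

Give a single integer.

Frame 1: SPARE (7+3=10). 10 + next roll (3) = 13. Cumulative: 13
Frame 2: OPEN (3+4=7). Cumulative: 20
Frame 3: SPARE (8+2=10). 10 + next roll (1) = 11. Cumulative: 31
Frame 4: OPEN (1+6=7). Cumulative: 38
Frame 5: OPEN (7+0=7). Cumulative: 45
Frame 6: OPEN (9+0=9). Cumulative: 54
Frame 7: SPARE (6+4=10). 10 + next roll (5) = 15. Cumulative: 69
Frame 8: OPEN (5+0=5). Cumulative: 74
Frame 9: SPARE (4+6=10). 10 + next roll (3) = 13. Cumulative: 87
Frame 10: OPEN. Sum of all frame-10 rolls (3+1) = 4. Cumulative: 91

Answer: 91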